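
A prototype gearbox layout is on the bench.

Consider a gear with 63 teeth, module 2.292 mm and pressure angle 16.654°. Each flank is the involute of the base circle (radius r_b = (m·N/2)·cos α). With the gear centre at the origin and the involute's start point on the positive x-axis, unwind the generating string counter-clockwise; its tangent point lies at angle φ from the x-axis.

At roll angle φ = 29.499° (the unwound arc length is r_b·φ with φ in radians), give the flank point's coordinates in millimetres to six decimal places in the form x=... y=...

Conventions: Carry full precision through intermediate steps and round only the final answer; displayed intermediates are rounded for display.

x=77.738431 y=3.064018

topology: single-mesh involute geometry — m = 2.292, N = 63
pitch radius r_p = m·N/2 = 2.292·63/2 = 72.198000
base radius r_b = r_p·cos α = 72.198000·cos 16.654° = 69.169503
roll angle φ = 29.499° = 0.51485468 rad
x = r_b·(cos φ + φ·sin φ) = 77.738431
y = r_b·(sin φ − φ·cos φ) = 3.064018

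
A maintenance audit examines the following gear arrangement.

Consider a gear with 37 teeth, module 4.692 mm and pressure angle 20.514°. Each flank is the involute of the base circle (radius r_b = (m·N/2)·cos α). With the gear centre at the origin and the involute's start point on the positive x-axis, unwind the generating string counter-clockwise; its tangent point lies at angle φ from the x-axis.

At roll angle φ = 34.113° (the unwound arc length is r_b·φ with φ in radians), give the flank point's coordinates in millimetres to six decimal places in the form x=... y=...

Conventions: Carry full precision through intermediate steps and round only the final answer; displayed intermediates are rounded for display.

single-mesh involute tooth geometry (37T wheel at module 4.692)
pitch radius r_p = m·N/2 = 4.692·37/2 = 86.802000
base radius r_b = r_p·cos α = 86.802000·cos 20.514° = 81.297589
roll angle φ = 34.113° = 0.59538417 rad
x = r_b·(cos φ + φ·sin φ) = 94.454835
y = r_b·(sin φ − φ·cos φ) = 5.519179

x=94.454835 y=5.519179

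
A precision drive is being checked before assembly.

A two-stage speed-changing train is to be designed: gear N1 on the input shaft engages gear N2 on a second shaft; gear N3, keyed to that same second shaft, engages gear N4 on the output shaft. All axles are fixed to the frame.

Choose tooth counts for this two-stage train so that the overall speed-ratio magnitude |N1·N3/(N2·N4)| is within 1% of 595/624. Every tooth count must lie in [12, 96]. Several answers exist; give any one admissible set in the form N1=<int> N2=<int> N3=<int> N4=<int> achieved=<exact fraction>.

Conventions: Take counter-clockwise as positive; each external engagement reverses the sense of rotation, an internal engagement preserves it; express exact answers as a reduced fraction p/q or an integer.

N1=17 N2=12 N3=35 N4=52 achieved=595/624

2-stage fixed-axis compound train for ratio 595/624
target = 595/624 in lowest terms: an exact hit needs N1·N3 = k·595 and N2·N4 = k·624 for one integer k, every count in [12, 96]; additionally prefer no 1:1 stage (N1 ≠ N2, N3 ≠ N4)
k = 1: N1·N3 = 595 = 17·35, N2·N4 = 624 = 12·52
achieved = 17·35/(12·52) = 595/624; |achieved − target| = 0 ≤ 119/12480 ✓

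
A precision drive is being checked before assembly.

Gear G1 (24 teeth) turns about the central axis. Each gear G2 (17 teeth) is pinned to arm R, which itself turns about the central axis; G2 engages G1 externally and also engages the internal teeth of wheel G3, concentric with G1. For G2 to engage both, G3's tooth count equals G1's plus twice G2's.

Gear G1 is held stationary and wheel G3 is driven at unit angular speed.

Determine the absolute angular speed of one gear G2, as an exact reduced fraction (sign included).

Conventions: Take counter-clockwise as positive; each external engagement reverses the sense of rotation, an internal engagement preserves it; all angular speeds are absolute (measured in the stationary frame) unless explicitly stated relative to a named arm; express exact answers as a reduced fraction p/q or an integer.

29/17

planetary set (24T centre, 17T on arm, 58T internal) — Willis relation
ring teeth: 24 + 2·17 = 58
24(ω_sun−ω_arm) = −58(ω_ring−ω_arm),  ω_sun = 0, ω_ring = 1
24(0−ω_arm) = −58(1−ω_arm)  ⇒  82·ω_arm = 58  ⇒  ω_arm = 29/41
sun–planet mesh: 24·(0−29/41) = −17·(ω_p−ω_arm)  ⇒  ω_p−ω_arm = 696/697
ω_p = 29/41 + 696/697 = 29/17
exact speed ratio = 29/17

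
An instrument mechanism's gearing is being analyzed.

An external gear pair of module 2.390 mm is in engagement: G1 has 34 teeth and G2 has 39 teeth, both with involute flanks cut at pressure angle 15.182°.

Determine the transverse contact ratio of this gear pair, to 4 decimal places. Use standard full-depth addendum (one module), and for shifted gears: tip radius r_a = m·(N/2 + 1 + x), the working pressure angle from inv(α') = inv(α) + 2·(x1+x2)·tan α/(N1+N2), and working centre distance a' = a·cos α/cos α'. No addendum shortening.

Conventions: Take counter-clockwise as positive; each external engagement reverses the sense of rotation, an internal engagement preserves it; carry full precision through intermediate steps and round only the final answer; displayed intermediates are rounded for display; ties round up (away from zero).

topology: single-mesh involute geometry — m = 2.390, 34T/39T pair
base radii: r_b1 = 39.211965, r_b2 = 44.978430
tip radii: r_a1 = 43.020000, r_a2 = 48.995000
no profile shift: α' = α, a' = a
action lengths: √(r_a1²−r_b1²) = 17.695825, √(r_a2²−r_b2²) = 19.428094
base pitch p_b = π·m·cos α = 7.246354
CR = (17.695825 + 19.428094 − 87.235000·sin 15.18200°)/7.246354 = 1.970411
contact ratio ≈ 1.9704

1.9704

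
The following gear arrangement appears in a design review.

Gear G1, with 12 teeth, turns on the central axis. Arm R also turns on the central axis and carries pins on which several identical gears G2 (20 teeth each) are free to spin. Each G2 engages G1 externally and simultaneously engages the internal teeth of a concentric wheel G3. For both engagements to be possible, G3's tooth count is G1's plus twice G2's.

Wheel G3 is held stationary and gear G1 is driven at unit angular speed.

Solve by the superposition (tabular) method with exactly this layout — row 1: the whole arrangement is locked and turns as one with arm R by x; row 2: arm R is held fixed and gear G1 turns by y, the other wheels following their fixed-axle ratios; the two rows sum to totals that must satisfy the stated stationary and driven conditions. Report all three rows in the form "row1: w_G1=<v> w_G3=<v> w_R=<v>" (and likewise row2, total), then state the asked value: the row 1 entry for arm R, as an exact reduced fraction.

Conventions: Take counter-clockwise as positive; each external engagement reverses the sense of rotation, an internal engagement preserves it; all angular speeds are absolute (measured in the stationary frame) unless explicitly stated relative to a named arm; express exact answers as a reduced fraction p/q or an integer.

recognized (axles ride arm R): planetary set, 12/20/52 teeth
row 1 — lock + rotate with arm: ω_sun = ω_ring = ω_arm = x
superposition row 2 [arm held]: sun y, ring −(12/52)·y, arm 0
boundary: total ω_ring = x − (12/52)·y = 0 and total ω_sun = x + y = 1  ⇒  y = 13/16, x = 3/16
row 2 ring = −(12/52)·13/16 = -3/16
totals (row 1 + row 2): sun 3/16 + 13/16 = 1, ring 3/16 + (-3/16) = 0, arm 3/16 + 0 = 3/16
asked cell (row1, arm) = 3/16

row1: w_G1=3/16 w_G3=3/16 w_R=3/16
row2: w_G1=13/16 w_G3=-3/16 w_R=0
total: w_G1=1 w_G3=0 w_R=3/16
asked value: 3/16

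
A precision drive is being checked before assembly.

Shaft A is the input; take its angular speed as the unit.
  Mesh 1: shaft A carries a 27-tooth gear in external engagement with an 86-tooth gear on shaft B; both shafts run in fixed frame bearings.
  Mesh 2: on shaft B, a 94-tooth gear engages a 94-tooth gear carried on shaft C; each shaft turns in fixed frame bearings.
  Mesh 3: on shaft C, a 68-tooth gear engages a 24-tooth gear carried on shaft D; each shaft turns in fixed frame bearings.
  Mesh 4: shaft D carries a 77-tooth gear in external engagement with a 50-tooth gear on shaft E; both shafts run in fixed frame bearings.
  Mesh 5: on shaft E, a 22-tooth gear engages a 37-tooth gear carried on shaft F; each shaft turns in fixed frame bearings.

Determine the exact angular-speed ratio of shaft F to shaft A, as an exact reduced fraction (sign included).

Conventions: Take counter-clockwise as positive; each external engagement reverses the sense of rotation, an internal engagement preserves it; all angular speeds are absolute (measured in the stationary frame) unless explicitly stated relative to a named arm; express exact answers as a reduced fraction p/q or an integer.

class = fixed-axis compound train [5 meshes; 5 ratios multiply, 5 sense flips]
mesh 1 [27T→86T]: running ratio 27/86, sense −
mesh 2 [94T→94T]: running ratio 27/86, sense +
mesh 3 [68T→24T]: running ratio 153/172, sense −
mesh 4 [77T→50T]: running ratio 11781/8600, sense +
mesh 5 [22T→37T]: running ratio 129591/159100, sense −
ω_out/ω_in = -129591/159100

-129591/159100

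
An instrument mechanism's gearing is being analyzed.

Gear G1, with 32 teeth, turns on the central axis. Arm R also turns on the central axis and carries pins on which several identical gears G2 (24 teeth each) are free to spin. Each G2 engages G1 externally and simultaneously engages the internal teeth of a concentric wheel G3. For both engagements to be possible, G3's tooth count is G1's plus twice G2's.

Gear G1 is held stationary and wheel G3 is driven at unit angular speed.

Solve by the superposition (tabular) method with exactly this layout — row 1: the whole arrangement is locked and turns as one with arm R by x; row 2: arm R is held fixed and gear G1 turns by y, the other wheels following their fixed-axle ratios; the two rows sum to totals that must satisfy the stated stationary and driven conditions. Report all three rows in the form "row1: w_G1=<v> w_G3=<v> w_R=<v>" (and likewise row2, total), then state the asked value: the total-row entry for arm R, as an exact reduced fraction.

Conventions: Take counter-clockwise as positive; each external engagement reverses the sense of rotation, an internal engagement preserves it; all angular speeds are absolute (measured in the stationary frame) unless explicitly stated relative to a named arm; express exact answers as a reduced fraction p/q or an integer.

row1: w_G1=5/7 w_G3=5/7 w_R=5/7
row2: w_G1=-5/7 w_G3=2/7 w_R=0
total: w_G1=0 w_G3=1 w_R=5/7
asked value: 5/7

recognized (axles ride arm R): planetary set, 32/24/80 teeth
row 1: whole set turns with the arm by x
row 2 — arm fixed, fixed-axis ratios: sun y, ring −(32/80)·y, arm 0
boundary: total ω_sun = x + y = 0 and total ω_ring = x − (32/80)·y = 1  ⇒  y = -5/7, x = 5/7
row 2 ring = −(32/80)·(-5/7) = 2/7
totals (row 1 + row 2): sun 5/7 + (-5/7) = 0, ring 5/7 + 2/7 = 1, arm 5/7 + 0 = 5/7
asked cell (total, arm) = 5/7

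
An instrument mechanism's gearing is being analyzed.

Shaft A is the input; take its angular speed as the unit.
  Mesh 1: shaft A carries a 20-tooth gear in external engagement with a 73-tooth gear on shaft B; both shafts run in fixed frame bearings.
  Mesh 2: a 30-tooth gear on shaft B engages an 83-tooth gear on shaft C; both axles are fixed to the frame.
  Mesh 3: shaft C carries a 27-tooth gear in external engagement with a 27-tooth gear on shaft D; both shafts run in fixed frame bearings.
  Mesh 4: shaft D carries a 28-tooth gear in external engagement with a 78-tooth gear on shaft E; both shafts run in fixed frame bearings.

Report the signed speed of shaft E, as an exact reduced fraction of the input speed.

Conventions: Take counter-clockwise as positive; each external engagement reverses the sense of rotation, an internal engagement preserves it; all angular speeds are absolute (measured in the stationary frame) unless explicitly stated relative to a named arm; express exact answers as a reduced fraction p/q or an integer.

4-mesh fixed-axis compound train (all bearings frame-fixed)
mesh 1 [20T→73T]: |ω|/ω_in = 1×20/73 = 20/73, sense flips to −
mesh 2 [30T→83T]: |ω|/ω_in = (20/73)×30/83 = 600/6059, sense flips to +
mesh 3 [27T→27T]: |ω|/ω_in = (600/6059)×27/27 = 600/6059, sense flips to −
mesh 4 [28T→78T]: |ω|/ω_in = (600/6059)×28/78 = 2800/78767, sense flips to +
signed output speed (× input speed) = 2800/78767

2800/78767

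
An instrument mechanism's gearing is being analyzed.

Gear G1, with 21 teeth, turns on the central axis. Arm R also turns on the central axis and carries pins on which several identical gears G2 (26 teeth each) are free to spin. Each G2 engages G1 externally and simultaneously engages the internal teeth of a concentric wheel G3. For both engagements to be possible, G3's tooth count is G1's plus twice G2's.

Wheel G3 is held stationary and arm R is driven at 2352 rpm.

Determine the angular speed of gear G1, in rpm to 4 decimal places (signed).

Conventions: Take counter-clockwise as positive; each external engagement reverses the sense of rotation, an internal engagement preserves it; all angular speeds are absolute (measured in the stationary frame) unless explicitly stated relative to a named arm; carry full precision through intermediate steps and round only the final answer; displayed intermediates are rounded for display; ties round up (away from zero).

+10528.0000 rpm

planetary set (21T centre, 26T on arm, 73T internal) — Willis relation
normalise by the input: solve with ω_arm = 1, then scale by 2352 rpm
ring teeth: 21 + 2·26 = 73
21(ω_sun−ω_arm) = −73(ω_ring−ω_arm),  ω_ring = 0, ω_arm = 1
ω_sun = 1 − (73/21)(0−1) = 94/21
scale: ω_sun = 94/21 × 2352 rpm = +10528.0000 rpm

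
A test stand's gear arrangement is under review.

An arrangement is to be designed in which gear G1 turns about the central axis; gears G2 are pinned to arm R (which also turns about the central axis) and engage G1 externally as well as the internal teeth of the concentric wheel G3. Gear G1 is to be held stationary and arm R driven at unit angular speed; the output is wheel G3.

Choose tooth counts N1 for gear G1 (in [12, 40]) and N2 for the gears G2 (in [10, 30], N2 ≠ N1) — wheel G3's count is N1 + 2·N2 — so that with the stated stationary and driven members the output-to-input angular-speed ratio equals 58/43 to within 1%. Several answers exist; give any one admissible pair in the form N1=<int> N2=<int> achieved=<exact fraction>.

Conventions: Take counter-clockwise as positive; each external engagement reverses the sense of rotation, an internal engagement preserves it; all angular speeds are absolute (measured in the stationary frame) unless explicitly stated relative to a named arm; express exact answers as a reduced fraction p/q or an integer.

planetary set to be sized for 58/43 (Willis relation)
Willis with ω_sun = 0: ω_ring/ω_arm = (N1+N3)/N3; set equal to 58/43  ⇒  N3/N1 = 1/(58/43 − 1) = 43/15
N3 = N1 + 2·N2  ⇒  N2/N1 = (N3/N1 − 1)/2 = (43/15 − 1)/2 = 14/15
smallest multiple with N1 ≥ 12 and N2 ≥ 10: k = 1  ⇒  N1 = 1·15 = 15, N2 = 1·14 = 14 (N1 ≤ 40, N2 ≤ 30, N2 ≠ N1 ✓), N3 = 15 + 2·14 = 43
check: (N1+N3)/N3 with N1 = 15, N3 = 43 gives 58/43; |achieved − target| = 0 ≤ 29/2150 ✓

N1=15 N2=14 achieved=58/43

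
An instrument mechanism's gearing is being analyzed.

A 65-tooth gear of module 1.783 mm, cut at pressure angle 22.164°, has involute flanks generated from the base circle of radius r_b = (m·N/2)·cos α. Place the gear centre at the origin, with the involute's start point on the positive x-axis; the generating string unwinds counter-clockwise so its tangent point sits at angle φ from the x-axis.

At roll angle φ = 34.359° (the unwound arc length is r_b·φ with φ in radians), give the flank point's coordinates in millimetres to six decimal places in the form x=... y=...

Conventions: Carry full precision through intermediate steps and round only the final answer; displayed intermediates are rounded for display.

class = single-mesh tooth geometry [base-circle involute, m = 1.783, 65T]
pitch radius r_p = m·N/2 = 1.783·65/2 = 57.947500
base radius r_b = r_p·cos α = 57.947500·cos 22.164° = 53.665632
roll angle φ = 34.359° = 0.59967768 rad
x = r_b·(cos φ + φ·sin φ) = 62.464730
y = r_b·(sin φ − φ·cos φ) = 3.720744

x=62.464730 y=3.720744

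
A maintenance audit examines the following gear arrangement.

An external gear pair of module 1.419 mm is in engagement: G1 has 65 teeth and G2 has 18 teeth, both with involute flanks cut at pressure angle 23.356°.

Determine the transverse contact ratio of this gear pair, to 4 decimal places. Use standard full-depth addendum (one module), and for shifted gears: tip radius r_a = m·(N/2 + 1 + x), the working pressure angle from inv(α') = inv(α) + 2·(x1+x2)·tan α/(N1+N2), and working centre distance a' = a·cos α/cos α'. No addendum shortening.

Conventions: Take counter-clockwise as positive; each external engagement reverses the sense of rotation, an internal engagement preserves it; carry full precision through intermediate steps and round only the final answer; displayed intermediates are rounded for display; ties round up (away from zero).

topology: single-mesh involute geometry — m = 1.419, 65T/18T pair
base radii: r_b1 = 42.338602, r_b2 = 11.724536
tip radii: r_a1 = 47.536500, r_a2 = 14.190000
no profile shift: α' = α, a' = a
action lengths: √(r_a1²−r_b1²) = 21.613922, √(r_a2²−r_b2²) = 7.993207
base pitch p_b = π·m·cos α = 4.092635
CR = (21.613922 + 7.993207 − 58.888500·sin 23.35600°)/4.092635 = 1.529869
contact ratio ≈ 1.5299

1.5299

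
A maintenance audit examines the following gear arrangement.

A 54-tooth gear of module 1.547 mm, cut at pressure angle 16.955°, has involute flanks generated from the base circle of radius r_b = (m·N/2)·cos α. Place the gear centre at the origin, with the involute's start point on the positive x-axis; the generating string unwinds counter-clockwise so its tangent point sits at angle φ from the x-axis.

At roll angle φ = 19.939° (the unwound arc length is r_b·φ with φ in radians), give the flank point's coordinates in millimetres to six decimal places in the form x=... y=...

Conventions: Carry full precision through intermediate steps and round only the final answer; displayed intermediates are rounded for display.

x=42.299996 y=0.554507

topology: single-mesh involute geometry — m = 1.547, N = 54
pitch radius r_p = m·N/2 = 1.547·54/2 = 41.769000
base radius r_b = r_p·cos α = 41.769000·cos 16.955° = 39.953472
roll angle φ = 19.939° = 0.34800120 rad
x = r_b·(cos φ + φ·sin φ) = 42.299996
y = r_b·(sin φ − φ·cos φ) = 0.554507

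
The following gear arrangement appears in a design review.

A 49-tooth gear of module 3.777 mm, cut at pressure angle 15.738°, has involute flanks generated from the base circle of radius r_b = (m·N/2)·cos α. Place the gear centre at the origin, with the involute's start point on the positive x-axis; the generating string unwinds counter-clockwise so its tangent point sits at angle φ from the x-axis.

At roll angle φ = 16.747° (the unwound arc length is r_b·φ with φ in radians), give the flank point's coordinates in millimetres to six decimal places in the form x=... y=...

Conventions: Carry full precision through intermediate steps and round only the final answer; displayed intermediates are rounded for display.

topology: single-mesh involute geometry — m = 3.777, N = 49
pitch radius r_p = m·N/2 = 3.777·49/2 = 92.536500
base radius r_b = r_p·cos α = 92.536500·cos 15.738° = 89.067498
roll angle φ = 16.747° = 0.29229029 rad
x = r_b·(cos φ + φ·sin φ) = 92.791300
y = r_b·(sin φ − φ·cos φ) = 0.735066

x=92.791300 y=0.735066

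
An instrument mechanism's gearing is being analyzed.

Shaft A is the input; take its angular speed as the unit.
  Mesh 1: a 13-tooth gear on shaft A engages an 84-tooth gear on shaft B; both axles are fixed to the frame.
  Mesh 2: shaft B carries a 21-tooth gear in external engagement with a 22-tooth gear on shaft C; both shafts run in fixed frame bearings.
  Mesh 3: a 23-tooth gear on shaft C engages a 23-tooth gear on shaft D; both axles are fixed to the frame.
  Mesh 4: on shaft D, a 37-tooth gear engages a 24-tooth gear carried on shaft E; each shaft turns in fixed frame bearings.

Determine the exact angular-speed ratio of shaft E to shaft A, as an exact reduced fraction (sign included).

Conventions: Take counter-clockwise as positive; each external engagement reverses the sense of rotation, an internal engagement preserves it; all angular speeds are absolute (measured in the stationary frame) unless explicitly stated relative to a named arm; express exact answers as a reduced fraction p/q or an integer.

481/2112

class = fixed-axis compound train [4 meshes; 4 ratios multiply, 4 sense flips]
mesh 1 [13T→84T]: running ratio 13/84, sense −
mesh 2 [21T→22T]: running ratio 13/88, sense +
mesh 3 [23T→23T]: running ratio 13/88, sense −
mesh 4 [37T→24T]: running ratio 481/2112, sense +
ω_out/ω_in = 481/2112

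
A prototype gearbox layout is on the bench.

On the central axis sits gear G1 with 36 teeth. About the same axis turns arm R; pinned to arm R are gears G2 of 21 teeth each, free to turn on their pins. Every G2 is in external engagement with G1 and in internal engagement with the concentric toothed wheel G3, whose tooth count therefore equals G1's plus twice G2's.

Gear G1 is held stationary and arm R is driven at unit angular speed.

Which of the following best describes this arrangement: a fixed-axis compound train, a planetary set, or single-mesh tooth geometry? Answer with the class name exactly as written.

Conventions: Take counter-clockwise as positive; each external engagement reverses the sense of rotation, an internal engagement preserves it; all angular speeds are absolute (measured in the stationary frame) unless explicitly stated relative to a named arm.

recognized (axles ride arm R): planetary set, 36/21/78 teeth
classification: planetary set

planetary set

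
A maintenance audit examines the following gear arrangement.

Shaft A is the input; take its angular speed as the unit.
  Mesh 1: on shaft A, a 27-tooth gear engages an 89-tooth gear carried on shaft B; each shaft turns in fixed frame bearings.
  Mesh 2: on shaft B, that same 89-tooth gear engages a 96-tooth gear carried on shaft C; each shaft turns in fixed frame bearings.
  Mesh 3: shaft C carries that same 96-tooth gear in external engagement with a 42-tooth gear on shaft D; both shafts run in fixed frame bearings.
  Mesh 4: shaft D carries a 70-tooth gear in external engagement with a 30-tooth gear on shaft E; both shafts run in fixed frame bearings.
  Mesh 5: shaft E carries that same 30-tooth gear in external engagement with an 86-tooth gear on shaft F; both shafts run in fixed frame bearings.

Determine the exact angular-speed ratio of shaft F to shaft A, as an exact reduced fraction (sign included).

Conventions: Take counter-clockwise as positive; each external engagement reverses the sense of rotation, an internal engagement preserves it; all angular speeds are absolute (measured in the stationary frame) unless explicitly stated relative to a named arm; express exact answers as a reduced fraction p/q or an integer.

class = fixed-axis compound train [5 meshes; 5 ratios multiply, 5 sense flips]
mesh 1 [27T→89T]: running ratio 27/89, sense −
mesh 2 [89T→96T]: running ratio 9/32, sense +
mesh 3 [96T→42T]: running ratio 9/14, sense −
mesh 4 [70T→30T]: running ratio 3/2, sense +
mesh 5 [30T→86T]: running ratio 45/86, sense −
ω_out/ω_in = -45/86

-45/86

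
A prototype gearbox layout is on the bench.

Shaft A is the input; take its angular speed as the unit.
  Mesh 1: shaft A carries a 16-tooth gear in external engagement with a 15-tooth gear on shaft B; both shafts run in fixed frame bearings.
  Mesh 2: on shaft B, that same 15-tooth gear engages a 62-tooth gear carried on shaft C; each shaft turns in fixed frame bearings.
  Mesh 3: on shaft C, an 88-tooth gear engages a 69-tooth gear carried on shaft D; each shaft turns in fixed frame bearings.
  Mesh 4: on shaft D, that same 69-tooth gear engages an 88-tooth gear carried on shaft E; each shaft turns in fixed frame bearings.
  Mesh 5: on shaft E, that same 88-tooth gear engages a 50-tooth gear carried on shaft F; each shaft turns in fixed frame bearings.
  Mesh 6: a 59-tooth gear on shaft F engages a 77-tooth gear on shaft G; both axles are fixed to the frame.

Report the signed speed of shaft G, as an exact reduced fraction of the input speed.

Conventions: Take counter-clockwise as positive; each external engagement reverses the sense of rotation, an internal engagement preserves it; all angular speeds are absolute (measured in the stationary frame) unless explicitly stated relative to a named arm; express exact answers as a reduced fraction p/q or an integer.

1888/5425

6-mesh fixed-axis compound train (all bearings frame-fixed)
mesh 1 [16T→15T]: |ω|/ω_in = 1×16/15 = 16/15, sense flips to −
mesh 2 [15T→62T]: |ω|/ω_in = (16/15)×15/62 = 8/31, sense flips to +
mesh 3 [88T→69T]: |ω|/ω_in = (8/31)×88/69 = 704/2139, sense flips to −
mesh 4 [69T→88T]: |ω|/ω_in = (704/2139)×69/88 = 8/31, sense flips to +
mesh 5 [88T→50T]: |ω|/ω_in = (8/31)×88/50 = 352/775, sense flips to −
mesh 6 [59T→77T]: |ω|/ω_in = (352/775)×59/77 = 1888/5425, sense flips to +
signed output speed (× input speed) = 1888/5425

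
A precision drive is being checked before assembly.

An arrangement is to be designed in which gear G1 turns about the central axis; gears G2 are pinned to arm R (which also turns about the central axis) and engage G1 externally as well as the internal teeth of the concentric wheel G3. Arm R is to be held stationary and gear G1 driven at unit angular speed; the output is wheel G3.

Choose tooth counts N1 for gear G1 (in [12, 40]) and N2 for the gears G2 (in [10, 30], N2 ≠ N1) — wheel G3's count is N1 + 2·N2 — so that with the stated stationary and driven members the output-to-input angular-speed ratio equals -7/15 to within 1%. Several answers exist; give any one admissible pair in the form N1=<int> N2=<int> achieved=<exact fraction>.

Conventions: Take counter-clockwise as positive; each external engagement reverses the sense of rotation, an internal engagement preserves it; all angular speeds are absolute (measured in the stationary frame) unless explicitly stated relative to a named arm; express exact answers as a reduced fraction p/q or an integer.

design class (target -7/15): planetary set
Willis with ω_arm = 0: ω_ring/ω_sun = −N1/N3; set equal to -7/15  ⇒  N3/N1 = −1/(-7/15) = 15/7
N3 = N1 + 2·N2  ⇒  N2/N1 = (N3/N1 − 1)/2 = (15/7 − 1)/2 = 4/7
smallest multiple with N1 ≥ 12 and N2 ≥ 10: k = 3  ⇒  N1 = 3·7 = 21, N2 = 3·4 = 12 (N1 ≤ 40, N2 ≤ 30, N2 ≠ N1 ✓), N3 = 21 + 2·12 = 45
check: −N1/N3 with N1 = 21, N3 = 45 gives -7/15; |achieved − target| = 0 ≤ 7/1500 ✓

N1=21 N2=12 achieved=-7/15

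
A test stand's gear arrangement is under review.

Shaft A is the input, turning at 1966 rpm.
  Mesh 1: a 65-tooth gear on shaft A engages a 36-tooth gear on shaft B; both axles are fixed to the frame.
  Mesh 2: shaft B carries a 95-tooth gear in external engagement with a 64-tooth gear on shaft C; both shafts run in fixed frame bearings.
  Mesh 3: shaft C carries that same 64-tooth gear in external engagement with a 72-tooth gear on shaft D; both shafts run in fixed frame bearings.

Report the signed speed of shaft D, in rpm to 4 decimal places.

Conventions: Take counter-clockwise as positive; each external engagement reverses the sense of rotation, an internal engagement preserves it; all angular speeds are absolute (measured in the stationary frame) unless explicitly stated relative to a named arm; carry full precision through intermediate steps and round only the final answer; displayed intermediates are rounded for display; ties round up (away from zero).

3-mesh fixed-axis compound train (all bearings frame-fixed)
mesh 1 [65T→36T]: ω = 1966.0000×65/36 = 3549.7222 rpm, sense flips to −
mesh 2 [95T→64T]: ω = 3549.7222×95/64 = 5269.1189 rpm, sense flips to +
mesh 3 [64T→72T]: ω = 5269.1189×64/72 = 4683.6613 rpm, sense flips to −
signed output speed = -4683.6613 rpm

-4683.6613 rpm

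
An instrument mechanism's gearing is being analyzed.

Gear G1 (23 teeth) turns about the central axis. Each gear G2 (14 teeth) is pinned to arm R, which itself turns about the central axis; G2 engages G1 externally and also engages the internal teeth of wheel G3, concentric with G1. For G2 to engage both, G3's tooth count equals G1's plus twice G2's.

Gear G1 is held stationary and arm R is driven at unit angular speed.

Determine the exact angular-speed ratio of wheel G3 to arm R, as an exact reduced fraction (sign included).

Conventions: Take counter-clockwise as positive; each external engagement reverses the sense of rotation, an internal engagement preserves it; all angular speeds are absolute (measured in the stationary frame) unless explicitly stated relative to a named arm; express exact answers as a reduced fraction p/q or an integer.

74/51

planetary set (23T centre, 14T on arm, 51T internal) — Willis relation
ring teeth: 23 + 2·14 = 51
23(ω_sun−ω_arm) = −51(ω_ring−ω_arm),  ω_sun = 0, ω_arm = 1
ω_ring = 1 − (23/51)(0−1) = 74/51
ω_out/ω_in = 74/51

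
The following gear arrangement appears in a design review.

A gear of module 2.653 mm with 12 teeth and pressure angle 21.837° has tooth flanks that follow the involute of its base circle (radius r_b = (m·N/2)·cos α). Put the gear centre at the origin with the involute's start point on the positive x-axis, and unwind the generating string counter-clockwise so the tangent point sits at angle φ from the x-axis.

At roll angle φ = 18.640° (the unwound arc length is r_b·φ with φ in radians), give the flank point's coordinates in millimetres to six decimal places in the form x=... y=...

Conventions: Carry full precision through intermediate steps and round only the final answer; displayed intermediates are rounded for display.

x=15.537179 y=0.167802

recognized (one wheel, involute flank): single-mesh tooth geometry, m = 2.653, N = 12
pitch radius r_p = m·N/2 = 2.653·12/2 = 15.918000
base radius r_b = r_p·cos α = 15.918000·cos 21.837° = 14.775817
roll angle φ = 18.640° = 0.32532937 rad
x = r_b·(cos φ + φ·sin φ) = 15.537179
y = r_b·(sin φ − φ·cos φ) = 0.167802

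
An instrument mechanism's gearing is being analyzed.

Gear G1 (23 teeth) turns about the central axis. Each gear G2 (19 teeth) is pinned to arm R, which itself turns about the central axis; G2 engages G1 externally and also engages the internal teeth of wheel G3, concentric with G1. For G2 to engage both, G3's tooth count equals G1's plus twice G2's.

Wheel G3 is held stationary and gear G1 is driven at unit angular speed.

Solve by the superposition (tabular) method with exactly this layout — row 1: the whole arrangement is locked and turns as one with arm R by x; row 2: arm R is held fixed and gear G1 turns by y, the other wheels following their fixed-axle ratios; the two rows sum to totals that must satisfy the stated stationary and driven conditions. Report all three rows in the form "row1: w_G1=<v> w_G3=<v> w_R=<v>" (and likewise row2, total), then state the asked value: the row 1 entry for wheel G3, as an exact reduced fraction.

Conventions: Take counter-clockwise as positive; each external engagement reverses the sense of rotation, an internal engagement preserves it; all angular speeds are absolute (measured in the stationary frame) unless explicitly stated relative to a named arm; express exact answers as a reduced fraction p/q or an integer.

row1: w_G1=23/84 w_G3=23/84 w_R=23/84
row2: w_G1=61/84 w_G3=-23/84 w_R=0
total: w_G1=1 w_G3=0 w_R=23/84
asked value: 23/84

topology: planetary set — G1 23T / G2 19T / G3 61T, arm = carrier (Willis)
row 1 — lock + rotate with arm: ω_sun = ω_ring = ω_arm = x
row 2: sun turns y, ring = −(23/61)·y, arm 0
boundary: total ω_ring = x − (23/61)·y = 0 and total ω_sun = x + y = 1  ⇒  y = 61/84, x = 23/84
row 2 ring = −(23/61)·61/84 = -23/84
totals (row 1 + row 2): sun 23/84 + 61/84 = 1, ring 23/84 + (-23/84) = 0, arm 23/84 + 0 = 23/84
asked cell (row1, ring) = 23/84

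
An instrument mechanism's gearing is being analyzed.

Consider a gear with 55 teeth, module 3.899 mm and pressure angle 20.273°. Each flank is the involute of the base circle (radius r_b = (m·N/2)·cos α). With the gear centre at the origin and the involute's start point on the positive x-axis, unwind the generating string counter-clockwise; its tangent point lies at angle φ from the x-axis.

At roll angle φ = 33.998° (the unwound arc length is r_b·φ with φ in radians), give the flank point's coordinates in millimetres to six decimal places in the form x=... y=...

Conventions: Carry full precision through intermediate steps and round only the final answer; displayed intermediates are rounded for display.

x=116.758875 y=6.761061

class = single-mesh tooth geometry [base-circle involute, m = 3.899, 55T]
pitch radius r_p = m·N/2 = 3.899·55/2 = 107.222500
base radius r_b = r_p·cos α = 107.222500·cos 20.273° = 100.580315
roll angle φ = 33.998° = 0.59337704 rad
x = r_b·(cos φ + φ·sin φ) = 116.758875
y = r_b·(sin φ − φ·cos φ) = 6.761061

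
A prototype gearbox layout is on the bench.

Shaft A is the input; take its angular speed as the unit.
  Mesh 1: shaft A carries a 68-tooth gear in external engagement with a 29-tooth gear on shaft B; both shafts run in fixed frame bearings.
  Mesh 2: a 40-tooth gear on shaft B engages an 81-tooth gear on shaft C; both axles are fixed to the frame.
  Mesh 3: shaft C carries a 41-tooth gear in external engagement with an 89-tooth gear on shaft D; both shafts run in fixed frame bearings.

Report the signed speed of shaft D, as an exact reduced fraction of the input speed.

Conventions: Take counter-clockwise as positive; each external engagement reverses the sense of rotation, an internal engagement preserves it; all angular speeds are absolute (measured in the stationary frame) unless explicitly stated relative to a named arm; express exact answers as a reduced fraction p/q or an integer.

3-mesh fixed-axis compound train (all bearings frame-fixed)
mesh 1 [68T→29T]: |ω|/ω_in = 1×68/29 = 68/29, sense flips to −
mesh 2 [40T→81T]: |ω|/ω_in = (68/29)×40/81 = 2720/2349, sense flips to +
mesh 3 [41T→89T]: |ω|/ω_in = (2720/2349)×41/89 = 111520/209061, sense flips to −
signed output speed (× input speed) = -111520/209061

-111520/209061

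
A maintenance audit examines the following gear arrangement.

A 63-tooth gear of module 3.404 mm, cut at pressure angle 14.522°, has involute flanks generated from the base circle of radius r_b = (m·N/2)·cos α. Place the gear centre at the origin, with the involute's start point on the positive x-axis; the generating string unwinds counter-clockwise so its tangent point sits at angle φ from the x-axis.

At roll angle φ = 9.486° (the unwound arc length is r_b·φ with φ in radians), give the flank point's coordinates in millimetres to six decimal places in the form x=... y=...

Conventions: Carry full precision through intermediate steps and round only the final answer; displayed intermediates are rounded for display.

recognized (one wheel, involute flank): single-mesh tooth geometry, m = 3.404, N = 63
pitch radius r_p = m·N/2 = 3.404·63/2 = 107.226000
base radius r_b = r_p·cos α = 107.226000·cos 14.522° = 103.800283
roll angle φ = 9.486° = 0.16556193 rad
x = r_b·(cos φ + φ·sin φ) = 105.213171
y = r_b·(sin φ − φ·cos φ) = 0.156591

x=105.213171 y=0.156591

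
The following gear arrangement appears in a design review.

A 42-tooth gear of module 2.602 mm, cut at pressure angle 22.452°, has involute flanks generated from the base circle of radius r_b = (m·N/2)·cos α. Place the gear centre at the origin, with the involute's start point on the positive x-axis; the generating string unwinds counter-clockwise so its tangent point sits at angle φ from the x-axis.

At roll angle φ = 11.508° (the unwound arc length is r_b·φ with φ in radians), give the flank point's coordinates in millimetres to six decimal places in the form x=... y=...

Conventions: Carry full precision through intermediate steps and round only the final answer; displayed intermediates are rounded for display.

class = single-mesh tooth geometry [base-circle involute, m = 2.602, 42T]
pitch radius r_p = m·N/2 = 2.602·42/2 = 54.642000
base radius r_b = r_p·cos α = 54.642000·cos 22.452° = 50.500126
roll angle φ = 11.508° = 0.20085249 rad
x = r_b·(cos φ + φ·sin φ) = 51.508506
y = r_b·(sin φ − φ·cos φ) = 0.135847

x=51.508506 y=0.135847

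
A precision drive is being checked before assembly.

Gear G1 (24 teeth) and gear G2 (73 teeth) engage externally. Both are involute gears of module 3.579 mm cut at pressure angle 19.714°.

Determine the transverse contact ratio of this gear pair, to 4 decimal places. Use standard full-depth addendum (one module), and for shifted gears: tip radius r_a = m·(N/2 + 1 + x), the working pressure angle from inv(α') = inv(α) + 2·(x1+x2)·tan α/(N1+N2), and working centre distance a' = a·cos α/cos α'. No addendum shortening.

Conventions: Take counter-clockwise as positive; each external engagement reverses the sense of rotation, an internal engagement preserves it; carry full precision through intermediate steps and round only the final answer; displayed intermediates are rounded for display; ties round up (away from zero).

1.7220

topology: single-mesh involute geometry — m = 3.579, 24T/73T pair
base radii: r_b1 = 40.430738, r_b2 = 122.976829
tip radii: r_a1 = 46.527000, r_a2 = 134.212500
no profile shift: α' = α, a' = a
action lengths: √(r_a1²−r_b1²) = 23.024273, √(r_a2²−r_b2²) = 53.755881
base pitch p_b = π·m·cos α = 10.584743
CR = (23.024273 + 53.755881 − 173.581500·sin 19.71400°)/10.584743 = 1.721981
contact ratio ≈ 1.7220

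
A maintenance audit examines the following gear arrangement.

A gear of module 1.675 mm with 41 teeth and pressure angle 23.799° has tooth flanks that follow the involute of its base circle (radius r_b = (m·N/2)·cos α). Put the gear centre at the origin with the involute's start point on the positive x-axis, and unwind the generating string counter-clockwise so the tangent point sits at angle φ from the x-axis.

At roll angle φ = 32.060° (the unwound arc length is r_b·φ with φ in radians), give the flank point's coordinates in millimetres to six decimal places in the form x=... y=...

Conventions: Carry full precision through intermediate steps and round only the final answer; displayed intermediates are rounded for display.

x=35.957747 y=1.777937

class = single-mesh tooth geometry [base-circle involute, m = 1.675, 41T]
pitch radius r_p = m·N/2 = 1.675·41/2 = 34.337500
base radius r_b = r_p·cos α = 34.337500·cos 23.799° = 31.417669
roll angle φ = 32.060° = 0.55955256 rad
x = r_b·(cos φ + φ·sin φ) = 35.957747
y = r_b·(sin φ − φ·cos φ) = 1.777937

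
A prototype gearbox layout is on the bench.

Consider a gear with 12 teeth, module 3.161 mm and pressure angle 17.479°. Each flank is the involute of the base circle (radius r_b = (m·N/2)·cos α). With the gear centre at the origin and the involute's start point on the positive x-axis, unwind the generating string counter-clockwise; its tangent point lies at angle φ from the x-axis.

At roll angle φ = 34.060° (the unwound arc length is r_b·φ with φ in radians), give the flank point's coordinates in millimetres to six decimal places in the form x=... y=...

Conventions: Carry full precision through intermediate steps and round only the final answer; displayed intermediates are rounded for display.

x=21.009781 y=1.222545

class = single-mesh tooth geometry [base-circle involute, m = 3.161, 12T]
pitch radius r_p = m·N/2 = 3.161·12/2 = 18.966000
base radius r_b = r_p·cos α = 18.966000·cos 17.479° = 18.090285
roll angle φ = 34.060° = 0.59445914 rad
x = r_b·(cos φ + φ·sin φ) = 21.009781
y = r_b·(sin φ − φ·cos φ) = 1.222545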